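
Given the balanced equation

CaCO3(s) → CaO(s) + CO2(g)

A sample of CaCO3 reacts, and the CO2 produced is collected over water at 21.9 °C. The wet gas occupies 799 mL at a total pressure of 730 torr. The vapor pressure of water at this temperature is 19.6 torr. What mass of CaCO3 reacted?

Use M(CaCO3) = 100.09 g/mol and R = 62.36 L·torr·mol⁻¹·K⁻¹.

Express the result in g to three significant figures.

3.09 g

P(CO2) = 730 − 19.6 = 710.4 torr
n(CO2) = PV/RT = (710.4 × 0.7990) / (62.36 × 295.05) = 0.03085 mol
n(CaCO3) = (1/1) × 0.03085 = 0.03085 mol
m(CaCO3) = 0.03085 × 100.09 = 3.088 g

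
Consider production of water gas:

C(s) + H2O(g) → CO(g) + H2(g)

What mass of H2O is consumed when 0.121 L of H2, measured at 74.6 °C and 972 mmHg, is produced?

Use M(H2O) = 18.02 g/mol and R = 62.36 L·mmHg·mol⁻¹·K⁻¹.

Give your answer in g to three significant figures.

n(H2) = PV/RT = (972 × 0.121) / (62.36 × 347.75) = 0.005423 mol
n(H2O) = (1/1) × 0.005423 = 0.005423 mol
m(H2O) = 0.005423 × 18.02 = 0.09772 g

0.0977 g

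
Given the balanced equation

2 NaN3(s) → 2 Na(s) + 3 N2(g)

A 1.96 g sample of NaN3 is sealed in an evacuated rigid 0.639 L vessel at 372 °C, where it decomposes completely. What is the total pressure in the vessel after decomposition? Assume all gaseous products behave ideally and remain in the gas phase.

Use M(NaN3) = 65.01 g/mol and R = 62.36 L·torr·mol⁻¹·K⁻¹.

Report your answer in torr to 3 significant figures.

n(NaN3) = 1.96 / 65.01 = 0.03015 mol
n(gas produced) = (3/2) × 0.03015 = 0.04523 mol
P = nRT/V = 0.04523 × 62.36 × 645.15 / 0.639 = 2848 torr

2850 torr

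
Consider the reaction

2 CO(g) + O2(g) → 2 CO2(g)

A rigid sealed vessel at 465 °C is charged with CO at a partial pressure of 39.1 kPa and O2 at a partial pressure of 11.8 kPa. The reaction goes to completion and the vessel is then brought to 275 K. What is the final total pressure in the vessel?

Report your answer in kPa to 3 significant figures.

14.6 kPa

With V and T fixed, P_i ∝ n_i, so the mole ratios apply directly to partial pressures at 465 °C.
P(O2) required for 39.1 kPa of CO = (1/2) × 39.1 = 19.55 kPa; available 11.8 kPa, so O2 is limiting.
P(CO) remaining = 39.1 − (2/1) × 11.8 = 15.50 kPa
P(gaseous products) = (2)/1 × 11.8 = 23.60 kPa
P_total at 465 °C = 15.50 + 23.60 = 39.10 kPa
Scaling to 275 K: P = 39.10 × 275/738.15 = 14.57 kPa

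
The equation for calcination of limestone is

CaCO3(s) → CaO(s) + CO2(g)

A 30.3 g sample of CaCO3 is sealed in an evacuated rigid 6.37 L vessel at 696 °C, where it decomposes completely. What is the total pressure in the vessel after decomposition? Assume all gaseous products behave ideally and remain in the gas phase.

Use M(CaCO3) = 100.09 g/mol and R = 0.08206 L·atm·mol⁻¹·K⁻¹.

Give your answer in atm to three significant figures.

3.78 atm

n(CaCO3) = 30.3 / 100.09 = 0.3027 mol
n(gas produced) = (1/1) × 0.3027 = 0.3027 mol
P = nRT/V = 0.3027 × 0.08206 × 969.15 / 6.37 = 3.779 atm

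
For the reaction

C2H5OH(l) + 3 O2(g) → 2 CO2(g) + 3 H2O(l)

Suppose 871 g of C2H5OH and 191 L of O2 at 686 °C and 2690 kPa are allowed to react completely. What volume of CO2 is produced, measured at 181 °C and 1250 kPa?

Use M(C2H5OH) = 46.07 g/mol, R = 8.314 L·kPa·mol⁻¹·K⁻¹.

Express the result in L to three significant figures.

114 L

n(C2H5OH) = 871 / 46.07 = 18.91 mol
n(O2) = PV/RT = (2690 × 191) / (8.314 × 959.15) = 64.43 mol
For 18.91 mol C2H5OH, stoichiometry requires (3/1) × 18.91 = 56.73 mol O2; 64.43 mol is available, so C2H5OH is limiting.
n(CO2) = (2/1) × 18.91 = 37.82 mol
V(CO2) = nRT/P = 37.82 × 8.314 × 454.15 / 1250 = 114.2 L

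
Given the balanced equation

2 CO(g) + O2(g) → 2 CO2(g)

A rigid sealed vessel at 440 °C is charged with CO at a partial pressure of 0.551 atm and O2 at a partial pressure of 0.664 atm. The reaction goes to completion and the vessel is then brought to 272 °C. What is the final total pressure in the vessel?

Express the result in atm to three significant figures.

Because the vessel is rigid and T is held at 440 °C, work the stoichiometry in partial pressures (P_i = n_iRT/V).
P(O2) required for 0.551 atm of CO = (1/2) × 0.551 = 0.2755 atm; available 0.664 atm, so CO is limiting.
P(O2) remaining = 0.664 − (1/2) × 0.551 = 0.3885 atm
P(gaseous products) = (2)/2 × 0.551 = 0.5510 atm
P_total at 440 °C = 0.3885 + 0.5510 = 0.9395 atm
Scaling to 272 °C: P = 0.9395 × 545.15/713.15 = 0.7182 atm

0.718 atm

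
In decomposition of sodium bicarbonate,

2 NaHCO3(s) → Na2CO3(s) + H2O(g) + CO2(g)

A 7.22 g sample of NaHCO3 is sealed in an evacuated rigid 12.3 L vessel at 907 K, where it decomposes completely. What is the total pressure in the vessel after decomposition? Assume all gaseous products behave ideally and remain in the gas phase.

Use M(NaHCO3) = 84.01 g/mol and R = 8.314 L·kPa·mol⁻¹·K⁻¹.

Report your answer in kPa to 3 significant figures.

52.7 kPa

n(NaHCO3) = 7.22 / 84.01 = 0.08594 mol
n(gas produced) = (2/2) × 0.08594 = 0.08594 mol
P = nRT/V = 0.08594 × 8.314 × 907 / 12.3 = 52.69 kPa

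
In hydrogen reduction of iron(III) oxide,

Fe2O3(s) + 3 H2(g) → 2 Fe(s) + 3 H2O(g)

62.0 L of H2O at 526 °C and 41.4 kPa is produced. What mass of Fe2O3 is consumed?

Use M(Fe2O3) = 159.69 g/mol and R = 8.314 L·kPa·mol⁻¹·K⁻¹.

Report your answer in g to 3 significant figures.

20.6 g

n(H2O) = PV/RT = (41.4 × 62.0) / (8.314 × 799.15) = 0.3863 mol
n(Fe2O3) = (1/3) × 0.3863 = 0.1288 mol
m(Fe2O3) = 0.1288 × 159.69 = 20.57 g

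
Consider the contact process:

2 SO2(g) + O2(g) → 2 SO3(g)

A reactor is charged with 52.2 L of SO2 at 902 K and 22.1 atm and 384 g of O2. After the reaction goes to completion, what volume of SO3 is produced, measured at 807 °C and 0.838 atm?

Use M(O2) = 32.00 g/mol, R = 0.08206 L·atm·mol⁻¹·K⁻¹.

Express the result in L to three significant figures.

1650 L

n(SO2) = PV/RT = (22.1 × 52.2) / (0.08206 × 902) = 15.59 mol
n(O2) = 384 / 32.00 = 12.00 mol
For 15.59 mol SO2, stoichiometry requires (1/2) × 15.59 = 7.795 mol O2; 12.00 mol is available, so SO2 is limiting.
n(SO3) = (2/2) × 15.59 = 15.59 mol
V(SO3) = nRT/P = 15.59 × 0.08206 × 1080.15 / 0.838 = 1649 L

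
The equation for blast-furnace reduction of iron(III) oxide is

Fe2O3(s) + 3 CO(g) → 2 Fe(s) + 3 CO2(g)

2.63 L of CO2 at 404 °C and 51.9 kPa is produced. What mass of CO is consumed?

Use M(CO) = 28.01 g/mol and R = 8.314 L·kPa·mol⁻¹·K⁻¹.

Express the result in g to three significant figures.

0.679 g

n(CO2) = PV/RT = (51.9 × 2.63) / (8.314 × 677.15) = 0.02425 mol
n(CO) = (3/3) × 0.02425 = 0.02425 mol
m(CO) = 0.02425 × 28.01 = 0.6792 g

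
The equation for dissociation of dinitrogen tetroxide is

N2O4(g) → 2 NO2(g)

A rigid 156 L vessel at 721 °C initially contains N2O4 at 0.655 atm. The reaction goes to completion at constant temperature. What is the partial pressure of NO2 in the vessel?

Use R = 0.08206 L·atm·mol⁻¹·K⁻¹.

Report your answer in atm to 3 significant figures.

n(N2O4)₀ = PV/RT = (0.655 × 156) / (0.08206 × 994.15) = 1.253 mol
n(NO2) = (2/1) × 1.253 = 2.506 mol
P(NO2) = nRT/V = 2.506 × 0.08206 × 994.15 / 156 = 1.311 atm

1.31 atm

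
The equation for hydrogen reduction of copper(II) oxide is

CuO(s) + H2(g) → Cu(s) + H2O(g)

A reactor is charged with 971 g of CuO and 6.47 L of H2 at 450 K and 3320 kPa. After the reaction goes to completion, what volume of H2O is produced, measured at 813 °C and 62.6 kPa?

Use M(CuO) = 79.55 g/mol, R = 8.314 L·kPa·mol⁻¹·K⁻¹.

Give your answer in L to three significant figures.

n(CuO) = 971 / 79.55 = 12.21 mol
n(H2) = PV/RT = (3320 × 6.47) / (8.314 × 450) = 5.741 mol
For 12.21 mol CuO, stoichiometry requires (1/1) × 12.21 = 12.21 mol H2; 5.741 mol is available, so H2 is limiting.
n(H2O) = (1/1) × 5.741 = 5.741 mol
V(H2O) = nRT/P = 5.741 × 8.314 × 1086.15 / 62.6 = 828.2 L

828 L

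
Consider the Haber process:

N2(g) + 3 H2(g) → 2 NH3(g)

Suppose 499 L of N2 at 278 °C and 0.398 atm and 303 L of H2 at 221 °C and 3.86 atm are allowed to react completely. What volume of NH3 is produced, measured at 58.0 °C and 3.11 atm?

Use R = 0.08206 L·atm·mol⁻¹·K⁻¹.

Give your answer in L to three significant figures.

76.7 L

n(N2) = PV/RT = (0.398 × 499) / (0.08206 × 551.15) = 4.391 mol
n(H2) = PV/RT = (3.86 × 303) / (0.08206 × 494.15) = 28.84 mol
For 4.391 mol N2, stoichiometry requires (3/1) × 4.391 = 13.17 mol H2; 28.84 mol is available, so N2 is limiting.
n(NH3) = (2/1) × 4.391 = 8.782 mol
V(NH3) = nRT/P = 8.782 × 0.08206 × 331.15 / 3.11 = 76.73 L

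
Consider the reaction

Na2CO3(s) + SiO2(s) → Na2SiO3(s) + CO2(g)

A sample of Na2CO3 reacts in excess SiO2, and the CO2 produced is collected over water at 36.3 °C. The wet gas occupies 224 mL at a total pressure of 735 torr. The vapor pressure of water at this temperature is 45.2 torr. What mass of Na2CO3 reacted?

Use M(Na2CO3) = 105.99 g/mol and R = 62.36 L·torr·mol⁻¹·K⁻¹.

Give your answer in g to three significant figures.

P(CO2) = 735 − 45.2 = 689.8 torr
n(CO2) = PV/RT = (689.8 × 0.2240) / (62.36 × 309.45) = 0.008007 mol
n(Na2CO3) = (1/1) × 0.008007 = 0.008007 mol
m(Na2CO3) = 0.008007 × 105.99 = 0.8487 g

0.849 g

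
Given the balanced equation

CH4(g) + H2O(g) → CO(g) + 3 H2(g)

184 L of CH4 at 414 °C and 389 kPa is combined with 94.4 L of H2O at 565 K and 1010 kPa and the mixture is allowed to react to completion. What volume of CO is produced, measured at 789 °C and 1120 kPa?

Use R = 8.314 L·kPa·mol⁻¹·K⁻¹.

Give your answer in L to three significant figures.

n(CH4) = PV/RT = (389 × 184) / (8.314 × 687.15) = 12.53 mol
n(H2O) = PV/RT = (1010 × 94.4) / (8.314 × 565) = 20.30 mol
For 12.53 mol CH4, stoichiometry requires (1/1) × 12.53 = 12.53 mol H2O; 20.30 mol is available, so CH4 is limiting.
n(CO) = (1/1) × 12.53 = 12.53 mol
V(CO) = nRT/P = 12.53 × 8.314 × 1062.15 / 1120 = 98.79 L

98.8 L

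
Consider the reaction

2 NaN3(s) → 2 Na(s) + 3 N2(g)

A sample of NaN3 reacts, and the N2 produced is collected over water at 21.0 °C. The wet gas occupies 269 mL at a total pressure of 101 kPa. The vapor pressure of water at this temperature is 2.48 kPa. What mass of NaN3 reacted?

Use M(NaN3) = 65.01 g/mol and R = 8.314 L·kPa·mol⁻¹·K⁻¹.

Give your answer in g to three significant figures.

P(N2) = 101 − 2.48 = 98.52 kPa
n(N2) = PV/RT = (98.52 × 0.2690) / (8.314 × 294.15) = 0.01084 mol
n(NaN3) = (2/3) × 0.01084 = 0.007227 mol
m(NaN3) = 0.007227 × 65.01 = 0.4698 g

0.470 g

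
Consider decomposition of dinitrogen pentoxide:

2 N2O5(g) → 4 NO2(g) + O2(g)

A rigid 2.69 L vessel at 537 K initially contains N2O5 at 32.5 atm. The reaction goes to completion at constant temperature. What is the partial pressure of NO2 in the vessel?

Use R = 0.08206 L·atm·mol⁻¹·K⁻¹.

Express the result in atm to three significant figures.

n(N2O5)₀ = PV/RT = (32.5 × 2.69) / (0.08206 × 537) = 1.984 mol
n(NO2) = (4/2) × 1.984 = 3.968 mol
P(NO2) = nRT/V = 3.968 × 0.08206 × 537 / 2.69 = 65.00 atm

65.0 atm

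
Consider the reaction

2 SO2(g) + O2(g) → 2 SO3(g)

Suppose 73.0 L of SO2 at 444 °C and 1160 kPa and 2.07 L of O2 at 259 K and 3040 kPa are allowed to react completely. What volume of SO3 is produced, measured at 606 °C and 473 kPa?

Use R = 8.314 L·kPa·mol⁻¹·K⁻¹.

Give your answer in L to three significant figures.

n(SO2) = PV/RT = (1160 × 73.0) / (8.314 × 717.15) = 14.20 mol
n(O2) = PV/RT = (3040 × 2.07) / (8.314 × 259) = 2.922 mol
For 14.20 mol SO2, stoichiometry requires (1/2) × 14.20 = 7.100 mol O2; 2.922 mol is available, so O2 is limiting.
n(SO3) = (2/1) × 2.922 = 5.844 mol
V(SO3) = nRT/P = 5.844 × 8.314 × 879.15 / 473 = 90.31 L

90.3 L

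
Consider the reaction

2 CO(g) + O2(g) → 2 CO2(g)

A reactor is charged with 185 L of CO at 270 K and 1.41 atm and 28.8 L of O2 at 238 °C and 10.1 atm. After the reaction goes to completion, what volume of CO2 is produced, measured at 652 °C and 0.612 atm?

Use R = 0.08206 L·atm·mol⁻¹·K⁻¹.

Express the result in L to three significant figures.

n(CO) = PV/RT = (1.41 × 185) / (0.08206 × 270) = 11.77 mol
n(O2) = PV/RT = (10.1 × 28.8) / (0.08206 × 511.15) = 6.935 mol
For 11.77 mol CO, stoichiometry requires (1/2) × 11.77 = 5.885 mol O2; 6.935 mol is available, so CO is limiting.
n(CO2) = (2/2) × 11.77 = 11.77 mol
V(CO2) = nRT/P = 11.77 × 0.08206 × 925.15 / 0.612 = 1460 L

1460 L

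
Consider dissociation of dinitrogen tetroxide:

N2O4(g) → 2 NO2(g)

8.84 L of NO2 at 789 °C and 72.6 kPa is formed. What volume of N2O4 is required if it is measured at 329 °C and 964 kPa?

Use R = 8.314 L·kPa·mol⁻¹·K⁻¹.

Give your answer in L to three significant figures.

n(NO2) = PV/RT = (72.6 × 8.84) / (8.314 × 1062.15) = 0.07268 mol
n(N2O4) = (1/2) × 0.07268 = 0.03634 mol
V = nRT/P = 0.03634 × 8.314 × 602.15 / 964 = 0.1887 L

0.189 L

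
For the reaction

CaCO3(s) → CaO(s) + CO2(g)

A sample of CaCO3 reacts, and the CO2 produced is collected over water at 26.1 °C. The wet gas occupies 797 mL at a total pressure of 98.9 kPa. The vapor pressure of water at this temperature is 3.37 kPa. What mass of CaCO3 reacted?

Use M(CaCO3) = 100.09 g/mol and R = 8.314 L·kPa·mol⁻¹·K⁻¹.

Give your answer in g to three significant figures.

3.06 g

P(CO2) = 98.9 − 3.37 = 95.53 kPa
n(CO2) = PV/RT = (95.53 × 0.7970) / (8.314 × 299.25) = 0.03060 mol
n(CaCO3) = (1/1) × 0.03060 = 0.03060 mol
m(CaCO3) = 0.03060 × 100.09 = 3.063 g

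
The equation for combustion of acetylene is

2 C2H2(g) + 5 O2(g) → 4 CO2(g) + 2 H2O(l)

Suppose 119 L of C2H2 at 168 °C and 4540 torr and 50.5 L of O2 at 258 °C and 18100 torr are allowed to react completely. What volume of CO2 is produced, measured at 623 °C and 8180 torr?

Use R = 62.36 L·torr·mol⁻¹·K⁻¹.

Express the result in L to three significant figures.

151 L

n(C2H2) = PV/RT = (4540 × 119) / (62.36 × 441.15) = 19.64 mol
n(O2) = PV/RT = (18100 × 50.5) / (62.36 × 531.15) = 27.60 mol
For 19.64 mol C2H2, stoichiometry requires (5/2) × 19.64 = 49.10 mol O2; 27.60 mol is available, so O2 is limiting.
n(CO2) = (4/5) × 27.60 = 22.08 mol
V(CO2) = nRT/P = 22.08 × 62.36 × 896.15 / 8180 = 150.8 L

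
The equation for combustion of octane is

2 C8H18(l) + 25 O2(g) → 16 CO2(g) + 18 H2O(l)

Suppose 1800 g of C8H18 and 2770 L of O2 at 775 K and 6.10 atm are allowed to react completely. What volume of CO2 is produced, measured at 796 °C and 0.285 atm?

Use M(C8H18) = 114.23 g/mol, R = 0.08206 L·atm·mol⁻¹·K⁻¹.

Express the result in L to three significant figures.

n(C8H18) = 1800 / 114.23 = 15.76 mol
n(O2) = PV/RT = (6.10 × 2770) / (0.08206 × 775) = 265.7 mol
For 15.76 mol C8H18, stoichiometry requires (25/2) × 15.76 = 197.0 mol O2; 265.7 mol is available, so C8H18 is limiting.
n(CO2) = (16/2) × 15.76 = 126.1 mol
V(CO2) = nRT/P = 126.1 × 0.08206 × 1069.15 / 0.285 = 38820 L

38800 L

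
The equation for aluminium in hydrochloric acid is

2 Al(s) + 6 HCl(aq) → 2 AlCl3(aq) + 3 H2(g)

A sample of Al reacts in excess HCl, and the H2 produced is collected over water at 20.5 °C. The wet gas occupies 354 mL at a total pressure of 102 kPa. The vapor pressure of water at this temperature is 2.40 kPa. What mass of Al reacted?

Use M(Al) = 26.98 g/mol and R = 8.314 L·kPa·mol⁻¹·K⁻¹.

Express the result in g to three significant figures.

P(H2) = 102 − 2.40 = 99.60 kPa
n(H2) = PV/RT = (99.60 × 0.3540) / (8.314 × 293.65) = 0.01444 mol
n(Al) = (2/3) × 0.01444 = 0.009627 mol
m(Al) = 0.009627 × 26.98 = 0.2597 g

0.260 g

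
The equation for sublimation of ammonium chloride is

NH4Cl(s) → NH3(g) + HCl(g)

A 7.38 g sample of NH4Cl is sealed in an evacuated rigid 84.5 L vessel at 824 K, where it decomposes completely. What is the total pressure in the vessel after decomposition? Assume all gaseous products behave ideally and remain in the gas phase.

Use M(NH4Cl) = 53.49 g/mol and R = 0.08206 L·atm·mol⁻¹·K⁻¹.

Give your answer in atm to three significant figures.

0.221 atm

n(NH4Cl) = 7.38 / 53.49 = 0.1380 mol
n(gas produced) = (2/1) × 0.1380 = 0.2760 mol
P = nRT/V = 0.2760 × 0.08206 × 824 / 84.5 = 0.2209 atm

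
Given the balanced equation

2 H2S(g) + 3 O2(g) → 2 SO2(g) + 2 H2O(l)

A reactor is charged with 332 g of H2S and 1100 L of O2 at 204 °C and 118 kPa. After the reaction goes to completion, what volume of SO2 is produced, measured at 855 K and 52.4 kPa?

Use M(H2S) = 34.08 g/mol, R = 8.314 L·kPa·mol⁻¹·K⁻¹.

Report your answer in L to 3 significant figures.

1320 L

n(H2S) = 332 / 34.08 = 9.742 mol
n(O2) = PV/RT = (118 × 1100) / (8.314 × 477.15) = 32.72 mol
For 9.742 mol H2S, stoichiometry requires (3/2) × 9.742 = 14.61 mol O2; 32.72 mol is available, so H2S is limiting.
n(SO2) = (2/2) × 9.742 = 9.742 mol
V(SO2) = nRT/P = 9.742 × 8.314 × 855 / 52.4 = 1322 L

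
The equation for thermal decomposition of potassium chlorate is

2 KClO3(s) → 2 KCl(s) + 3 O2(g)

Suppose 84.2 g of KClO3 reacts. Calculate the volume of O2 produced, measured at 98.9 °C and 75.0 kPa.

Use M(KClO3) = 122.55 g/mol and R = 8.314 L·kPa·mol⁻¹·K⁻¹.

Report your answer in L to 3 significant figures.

42.5 L

n(KClO3) = 84.20 / 122.55 = 0.6871 mol
n(O2) = (3/2) × 0.6871 = 1.031 mol
V = nRT/P = 1.031 × 8.314 × 372.05 / 75.0 = 42.52 L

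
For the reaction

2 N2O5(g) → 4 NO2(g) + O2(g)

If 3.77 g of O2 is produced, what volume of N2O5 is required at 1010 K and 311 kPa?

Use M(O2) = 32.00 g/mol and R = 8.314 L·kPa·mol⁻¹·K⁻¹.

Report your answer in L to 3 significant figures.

6.36 L

n(O2) = 3.770 / 32.00 = 0.1178 mol
n(N2O5) = (2/1) × 0.1178 = 0.2356 mol
V = nRT/P = 0.2356 × 8.314 × 1010 / 311 = 6.361 L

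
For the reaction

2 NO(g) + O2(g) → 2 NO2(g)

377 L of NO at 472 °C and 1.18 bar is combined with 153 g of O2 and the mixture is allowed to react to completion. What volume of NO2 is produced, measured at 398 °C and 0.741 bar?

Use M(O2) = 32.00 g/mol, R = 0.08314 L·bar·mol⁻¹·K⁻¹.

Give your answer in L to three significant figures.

541 L

n(NO) = PV/RT = (1.18 × 377) / (0.08314 × 745.15) = 7.181 mol
n(O2) = 153 / 32.00 = 4.781 mol
For 7.181 mol NO, stoichiometry requires (1/2) × 7.181 = 3.591 mol O2; 4.781 mol is available, so NO is limiting.
n(NO2) = (2/2) × 7.181 = 7.181 mol
V(NO2) = nRT/P = 7.181 × 0.08314 × 671.15 / 0.741 = 540.7 L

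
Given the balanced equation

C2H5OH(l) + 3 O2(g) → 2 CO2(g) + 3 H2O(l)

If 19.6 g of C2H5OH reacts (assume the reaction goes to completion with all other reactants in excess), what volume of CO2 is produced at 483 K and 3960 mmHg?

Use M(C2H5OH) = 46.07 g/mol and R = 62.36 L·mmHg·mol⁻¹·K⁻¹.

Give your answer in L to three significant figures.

n(C2H5OH) = 19.60 / 46.07 = 0.4254 mol
n(CO2) = (2/1) × 0.4254 = 0.8508 mol
V = nRT/P = 0.8508 × 62.36 × 483 / 3960 = 6.471 L

6.47 L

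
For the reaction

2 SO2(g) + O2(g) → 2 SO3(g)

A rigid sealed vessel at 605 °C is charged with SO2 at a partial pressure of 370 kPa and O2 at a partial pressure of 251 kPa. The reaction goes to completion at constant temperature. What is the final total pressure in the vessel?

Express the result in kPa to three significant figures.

At constant V, partial pressures at 605 °C are proportional to moles, so apply stoichiometry directly to pressures.
P(O2) required for 370 kPa of SO2 = (1/2) × 370 = 185.0 kPa; available 251 kPa, so SO2 is limiting.
P(O2) remaining = 251 − (1/2) × 370 = 66.00 kPa
P(gaseous products) = (2)/2 × 370 = 370.0 kPa
P_total at 605 °C = 66.00 + 370.0 = 436.0 kPa

436 kPa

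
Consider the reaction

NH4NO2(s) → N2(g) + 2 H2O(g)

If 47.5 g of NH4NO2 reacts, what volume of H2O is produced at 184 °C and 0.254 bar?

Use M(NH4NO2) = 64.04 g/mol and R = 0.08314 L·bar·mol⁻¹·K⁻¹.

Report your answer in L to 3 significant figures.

222 L

n(NH4NO2) = 47.50 / 64.04 = 0.7417 mol
n(H2O) = (2/1) × 0.7417 = 1.483 mol
V = nRT/P = 1.483 × 0.08314 × 457.15 / 0.254 = 221.9 L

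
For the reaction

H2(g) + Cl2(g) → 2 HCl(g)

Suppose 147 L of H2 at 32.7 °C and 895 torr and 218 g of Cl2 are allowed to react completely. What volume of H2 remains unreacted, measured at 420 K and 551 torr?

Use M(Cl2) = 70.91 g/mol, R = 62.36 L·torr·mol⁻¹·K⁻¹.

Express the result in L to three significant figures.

182 L

n(H2) = PV/RT = (895 × 147) / (62.36 × 305.85) = 6.898 mol
n(Cl2) = 218 / 70.91 = 3.074 mol
For 6.898 mol H2, stoichiometry requires (1/1) × 6.898 = 6.898 mol Cl2; 3.074 mol is available, so Cl2 is limiting.
n(H2) consumed = (1/1) × 3.074 = 3.074 mol; remaining = 6.898 − 3.074 = 3.824 mol
V(H2) = nRT/P = 3.824 × 62.36 × 420 / 551 = 181.8 L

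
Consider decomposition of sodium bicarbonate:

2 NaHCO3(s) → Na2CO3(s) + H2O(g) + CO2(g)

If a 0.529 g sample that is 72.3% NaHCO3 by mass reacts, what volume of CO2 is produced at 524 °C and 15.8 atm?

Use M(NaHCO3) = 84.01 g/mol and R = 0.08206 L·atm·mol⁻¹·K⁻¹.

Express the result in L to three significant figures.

mass of NaHCO3 = 0.529 × 72.3/100 = 0.3825 g
n(NaHCO3) = 0.3825 / 84.01 = 0.004553 mol
n(CO2) = (1/2) × 0.004553 = 0.002276 mol
V = nRT/P = 0.002276 × 0.08206 × 797.15 / 15.8 = 0.009423 L

0.00942 L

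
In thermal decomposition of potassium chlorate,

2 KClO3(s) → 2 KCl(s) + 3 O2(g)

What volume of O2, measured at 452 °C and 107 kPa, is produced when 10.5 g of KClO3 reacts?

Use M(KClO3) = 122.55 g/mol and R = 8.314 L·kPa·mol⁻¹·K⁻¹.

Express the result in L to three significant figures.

7.24 L

n(KClO3) = 10.50 / 122.55 = 0.08568 mol
n(O2) = (3/2) × 0.08568 = 0.1285 mol
V = nRT/P = 0.1285 × 8.314 × 725.15 / 107 = 7.240 L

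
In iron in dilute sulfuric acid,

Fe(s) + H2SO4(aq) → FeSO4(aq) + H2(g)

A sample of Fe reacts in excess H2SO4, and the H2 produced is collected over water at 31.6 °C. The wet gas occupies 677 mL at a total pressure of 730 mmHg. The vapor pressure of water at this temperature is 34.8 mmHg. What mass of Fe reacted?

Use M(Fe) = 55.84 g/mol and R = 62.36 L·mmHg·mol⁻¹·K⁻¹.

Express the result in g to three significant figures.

P(H2) = 730 − 34.8 = 695.2 mmHg
n(H2) = PV/RT = (695.2 × 0.6770) / (62.36 × 304.75) = 0.02477 mol
n(Fe) = (1/1) × 0.02477 = 0.02477 mol
m(Fe) = 0.02477 × 55.84 = 1.383 g

1.38 g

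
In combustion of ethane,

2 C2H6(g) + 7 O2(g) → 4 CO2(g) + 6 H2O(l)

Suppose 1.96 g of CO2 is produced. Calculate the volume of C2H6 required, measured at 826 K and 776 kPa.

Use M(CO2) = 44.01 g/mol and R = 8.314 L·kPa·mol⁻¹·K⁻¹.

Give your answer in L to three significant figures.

n(CO2) = 1.960 / 44.01 = 0.04454 mol
n(C2H6) = (2/4) × 0.04454 = 0.02227 mol
V = nRT/P = 0.02227 × 8.314 × 826 / 776 = 0.1971 L

0.197 L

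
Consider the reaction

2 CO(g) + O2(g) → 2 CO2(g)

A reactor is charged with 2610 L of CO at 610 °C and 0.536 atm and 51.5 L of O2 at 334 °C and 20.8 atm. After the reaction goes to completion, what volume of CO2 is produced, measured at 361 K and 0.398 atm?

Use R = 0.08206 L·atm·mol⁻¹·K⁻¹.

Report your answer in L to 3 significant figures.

1440 L

n(CO) = PV/RT = (0.536 × 2610) / (0.08206 × 883.15) = 19.30 mol
n(O2) = PV/RT = (20.8 × 51.5) / (0.08206 × 607.15) = 21.50 mol
For 19.30 mol CO, stoichiometry requires (1/2) × 19.30 = 9.650 mol O2; 21.50 mol is available, so CO is limiting.
n(CO2) = (2/2) × 19.30 = 19.30 mol
V(CO2) = nRT/P = 19.30 × 0.08206 × 361 / 0.398 = 1437 L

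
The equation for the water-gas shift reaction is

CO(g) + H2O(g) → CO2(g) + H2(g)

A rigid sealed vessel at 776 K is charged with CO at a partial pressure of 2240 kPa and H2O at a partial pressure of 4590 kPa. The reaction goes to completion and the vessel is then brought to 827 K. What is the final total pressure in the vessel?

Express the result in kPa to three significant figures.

7280 kPa

With V and T fixed, P_i ∝ n_i, so the mole ratios apply directly to partial pressures at 776 K.
P(H2O) required for 2240 kPa of CO = (1/1) × 2240 = 2240 kPa; available 4590 kPa, so CO is limiting.
P(H2O) remaining = 4590 − (1/1) × 2240 = 2350 kPa
P(gaseous products) = (1+1)/1 × 2240 = 4480 kPa
P_total at 776 K = 2350 + 4480 = 6830 kPa
Scaling to 827 K: P = 6830 × 827/776 = 7279 kPa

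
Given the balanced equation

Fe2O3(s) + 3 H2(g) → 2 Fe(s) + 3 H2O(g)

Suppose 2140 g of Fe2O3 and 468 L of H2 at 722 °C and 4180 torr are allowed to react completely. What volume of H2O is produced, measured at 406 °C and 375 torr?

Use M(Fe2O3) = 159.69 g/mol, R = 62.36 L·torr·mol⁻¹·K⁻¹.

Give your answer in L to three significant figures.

3560 L

n(Fe2O3) = 2140 / 159.69 = 13.40 mol
n(H2) = PV/RT = (4180 × 468) / (62.36 × 995.15) = 31.52 mol
For 13.40 mol Fe2O3, stoichiometry requires (3/1) × 13.40 = 40.20 mol H2; 31.52 mol is available, so H2 is limiting.
n(H2O) = (3/3) × 31.52 = 31.52 mol
V(H2O) = nRT/P = 31.52 × 62.36 × 679.15 / 375 = 3560 L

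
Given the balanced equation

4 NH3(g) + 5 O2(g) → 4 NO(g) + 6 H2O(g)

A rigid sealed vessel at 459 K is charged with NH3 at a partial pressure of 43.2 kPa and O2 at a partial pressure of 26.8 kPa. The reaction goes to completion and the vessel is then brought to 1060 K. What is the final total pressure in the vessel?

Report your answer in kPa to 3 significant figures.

174 kPa

At constant V, partial pressures at 459 K are proportional to moles, so apply stoichiometry directly to pressures.
P(O2) required for 43.2 kPa of NH3 = (5/4) × 43.2 = 54.00 kPa; available 26.8 kPa, so O2 is limiting.
P(NH3) remaining = 43.2 − (4/5) × 26.8 = 21.76 kPa
P(gaseous products) = (4+6)/5 × 26.8 = 53.60 kPa
P_total at 459 K = 21.76 + 53.60 = 75.36 kPa
Scaling to 1060 K: P = 75.36 × 1060/459 = 174.0 kPa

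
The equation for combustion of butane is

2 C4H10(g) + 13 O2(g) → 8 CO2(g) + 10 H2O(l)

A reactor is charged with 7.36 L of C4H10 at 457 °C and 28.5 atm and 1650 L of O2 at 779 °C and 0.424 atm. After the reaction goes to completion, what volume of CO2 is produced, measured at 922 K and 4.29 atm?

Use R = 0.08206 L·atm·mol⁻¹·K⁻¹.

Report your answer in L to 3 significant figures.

87.9 L

n(C4H10) = PV/RT = (28.5 × 7.36) / (0.08206 × 730.15) = 3.501 mol
n(O2) = PV/RT = (0.424 × 1650) / (0.08206 × 1052.15) = 8.103 mol
For 3.501 mol C4H10, stoichiometry requires (13/2) × 3.501 = 22.76 mol O2; 8.103 mol is available, so O2 is limiting.
n(CO2) = (8/13) × 8.103 = 4.986 mol
V(CO2) = nRT/P = 4.986 × 0.08206 × 922 / 4.29 = 87.93 L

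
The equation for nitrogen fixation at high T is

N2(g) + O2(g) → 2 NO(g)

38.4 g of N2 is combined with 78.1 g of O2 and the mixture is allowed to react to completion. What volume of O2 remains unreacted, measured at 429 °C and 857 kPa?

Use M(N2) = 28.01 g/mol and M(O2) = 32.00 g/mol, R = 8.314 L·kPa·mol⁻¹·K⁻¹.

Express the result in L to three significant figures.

n(N2) = 38.4 / 28.01 = 1.371 mol
n(O2) = 78.1 / 32.00 = 2.441 mol
For 1.371 mol N2, stoichiometry requires (1/1) × 1.371 = 1.371 mol O2; 2.441 mol is available, so N2 is limiting.
n(O2) consumed = (1/1) × 1.371 = 1.371 mol; remaining = 2.441 − 1.371 = 1.070 mol
V(O2) = nRT/P = 1.070 × 8.314 × 702.15 / 857 = 7.289 L

7.29 L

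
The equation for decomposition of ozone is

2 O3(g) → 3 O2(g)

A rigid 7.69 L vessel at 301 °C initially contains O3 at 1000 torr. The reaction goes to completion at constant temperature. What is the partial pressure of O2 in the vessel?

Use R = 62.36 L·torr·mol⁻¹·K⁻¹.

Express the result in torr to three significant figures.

n(O3)₀ = PV/RT = (1000 × 7.69) / (62.36 × 574.15) = 0.2148 mol
n(O2) = (3/2) × 0.2148 = 0.3222 mol
P(O2) = nRT/V = 0.3222 × 62.36 × 574.15 / 7.69 = 1500 torr

1500 torr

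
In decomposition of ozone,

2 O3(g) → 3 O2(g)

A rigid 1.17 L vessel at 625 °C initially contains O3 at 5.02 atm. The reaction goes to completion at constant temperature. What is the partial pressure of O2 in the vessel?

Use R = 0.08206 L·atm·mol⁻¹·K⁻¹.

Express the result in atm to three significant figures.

n(O3)₀ = PV/RT = (5.02 × 1.17) / (0.08206 × 898.15) = 0.07969 mol
n(O2) = (3/2) × 0.07969 = 0.1195 mol
P(O2) = nRT/V = 0.1195 × 0.08206 × 898.15 / 1.17 = 7.528 atm

7.53 atm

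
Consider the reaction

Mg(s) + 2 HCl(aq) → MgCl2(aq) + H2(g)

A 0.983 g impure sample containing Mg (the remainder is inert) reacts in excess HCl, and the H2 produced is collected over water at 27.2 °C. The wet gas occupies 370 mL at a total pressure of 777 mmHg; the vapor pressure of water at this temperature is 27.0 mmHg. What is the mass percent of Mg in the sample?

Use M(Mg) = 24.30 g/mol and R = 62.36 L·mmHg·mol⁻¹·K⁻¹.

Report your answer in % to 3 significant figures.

P(H2) = 777 − 27.0 = 750.0 mmHg
n(H2) = PV/RT = (750.0 × 0.3700) / (62.36 × 300.35) = 0.01482 mol
n(Mg) = (1/1) × 0.01482 = 0.01482 mol
m(Mg) = 0.01482 × 24.30 = 0.3601 g
%Mg = 0.3601 / 0.983 × 100 = 36.63%

36.6 %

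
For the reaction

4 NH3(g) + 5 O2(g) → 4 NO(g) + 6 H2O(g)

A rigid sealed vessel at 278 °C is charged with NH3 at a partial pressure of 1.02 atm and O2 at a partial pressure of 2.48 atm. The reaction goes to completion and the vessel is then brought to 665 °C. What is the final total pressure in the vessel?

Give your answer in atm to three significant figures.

At constant V, partial pressures at 278 °C are proportional to moles, so apply stoichiometry directly to pressures.
P(O2) required for 1.02 atm of NH3 = (5/4) × 1.02 = 1.275 atm; available 2.48 atm, so NH3 is limiting.
P(O2) remaining = 2.48 − (5/4) × 1.02 = 1.205 atm
P(gaseous products) = (4+6)/4 × 1.02 = 2.550 atm
P_total at 278 °C = 1.205 + 2.550 = 3.755 atm
Scaling to 665 °C: P = 3.755 × 938.15/551.15 = 6.392 atm

6.39 atm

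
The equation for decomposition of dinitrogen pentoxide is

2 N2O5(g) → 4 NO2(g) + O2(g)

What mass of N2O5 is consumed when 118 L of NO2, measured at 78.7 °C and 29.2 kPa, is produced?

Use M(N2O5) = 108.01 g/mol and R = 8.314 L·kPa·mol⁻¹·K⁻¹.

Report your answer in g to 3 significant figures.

n(NO2) = PV/RT = (29.2 × 118) / (8.314 × 351.85) = 1.178 mol
n(N2O5) = (2/4) × 1.178 = 0.5890 mol
m(N2O5) = 0.5890 × 108.01 = 63.62 g

63.6 g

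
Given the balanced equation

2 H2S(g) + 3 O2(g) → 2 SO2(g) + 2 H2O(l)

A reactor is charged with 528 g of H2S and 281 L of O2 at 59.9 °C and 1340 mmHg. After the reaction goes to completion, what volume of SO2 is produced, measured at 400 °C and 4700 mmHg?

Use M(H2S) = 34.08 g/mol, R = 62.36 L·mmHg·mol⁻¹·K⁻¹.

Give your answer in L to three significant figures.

108 L

n(H2S) = 528 / 34.08 = 15.49 mol
n(O2) = PV/RT = (1340 × 281) / (62.36 × 333.05) = 18.13 mol
For 15.49 mol H2S, stoichiometry requires (3/2) × 15.49 = 23.23 mol O2; 18.13 mol is available, so O2 is limiting.
n(SO2) = (2/3) × 18.13 = 12.09 mol
V(SO2) = nRT/P = 12.09 × 62.36 × 673.15 / 4700 = 108.0 L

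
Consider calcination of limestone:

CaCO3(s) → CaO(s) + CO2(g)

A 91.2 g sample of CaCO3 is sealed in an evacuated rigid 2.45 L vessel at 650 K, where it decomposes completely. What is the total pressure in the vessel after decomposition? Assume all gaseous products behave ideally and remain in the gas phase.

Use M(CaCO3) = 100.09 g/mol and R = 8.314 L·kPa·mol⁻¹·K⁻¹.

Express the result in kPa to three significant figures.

n(CaCO3) = 91.2 / 100.09 = 0.9112 mol
n(gas produced) = (1/1) × 0.9112 = 0.9112 mol
P = nRT/V = 0.9112 × 8.314 × 650 / 2.45 = 2010 kPa

2010 kPa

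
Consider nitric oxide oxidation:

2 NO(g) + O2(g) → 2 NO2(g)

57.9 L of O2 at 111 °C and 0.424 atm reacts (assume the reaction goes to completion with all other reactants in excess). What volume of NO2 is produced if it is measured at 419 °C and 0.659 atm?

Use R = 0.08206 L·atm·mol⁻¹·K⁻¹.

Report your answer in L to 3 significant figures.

134 L

n(O2) = PV/RT = (0.424 × 57.9) / (0.08206 × 384.15) = 0.7788 mol
n(NO2) = (2/1) × 0.7788 = 1.558 mol
V = nRT/P = 1.558 × 0.08206 × 692.15 / 0.659 = 134.3 L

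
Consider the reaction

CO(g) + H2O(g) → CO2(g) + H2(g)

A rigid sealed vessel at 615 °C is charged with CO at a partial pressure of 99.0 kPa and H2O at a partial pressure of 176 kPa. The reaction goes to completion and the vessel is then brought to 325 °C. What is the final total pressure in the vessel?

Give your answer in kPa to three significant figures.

Because the vessel is rigid and T is held at 615 °C, work the stoichiometry in partial pressures (P_i = n_iRT/V).
P(H2O) required for 99.0 kPa of CO = (1/1) × 99.0 = 99.00 kPa; available 176 kPa, so CO is limiting.
P(H2O) remaining = 176 − (1/1) × 99.0 = 77.00 kPa
P(gaseous products) = (1+1)/1 × 99.0 = 198.0 kPa
P_total at 615 °C = 77.00 + 198.0 = 275.0 kPa
Scaling to 325 °C: P = 275.0 × 598.15/888.15 = 185.2 kPa

185 kPa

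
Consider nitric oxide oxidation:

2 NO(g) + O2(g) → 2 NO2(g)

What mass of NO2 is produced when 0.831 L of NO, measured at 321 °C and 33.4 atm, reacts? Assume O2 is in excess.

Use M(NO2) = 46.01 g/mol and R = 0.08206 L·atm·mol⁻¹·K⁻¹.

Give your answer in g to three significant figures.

26.2 g

n(NO) = PV/RT = (33.4 × 0.831) / (0.08206 × 594.15) = 0.5693 mol
n(NO2) = (2/2) × 0.5693 = 0.5693 mol
m(NO2) = 0.5693 × 46.01 = 26.19 g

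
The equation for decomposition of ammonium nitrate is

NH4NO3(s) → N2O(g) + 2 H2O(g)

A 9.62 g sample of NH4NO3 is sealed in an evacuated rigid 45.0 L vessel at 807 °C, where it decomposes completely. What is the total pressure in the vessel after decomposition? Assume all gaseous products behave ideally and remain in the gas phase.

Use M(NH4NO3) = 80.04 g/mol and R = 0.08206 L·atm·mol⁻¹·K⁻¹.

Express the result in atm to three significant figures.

0.710 atm

n(NH4NO3) = 9.62 / 80.04 = 0.1202 mol
n(gas produced) = (3/1) × 0.1202 = 0.3606 mol
P = nRT/V = 0.3606 × 0.08206 × 1080.15 / 45.0 = 0.7103 atm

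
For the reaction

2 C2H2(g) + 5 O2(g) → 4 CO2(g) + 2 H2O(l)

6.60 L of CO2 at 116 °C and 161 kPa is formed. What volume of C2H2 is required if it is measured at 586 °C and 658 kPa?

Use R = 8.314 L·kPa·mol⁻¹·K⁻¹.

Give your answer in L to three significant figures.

n(CO2) = PV/RT = (161 × 6.60) / (8.314 × 389.15) = 0.3284 mol
n(C2H2) = (2/4) × 0.3284 = 0.1642 mol
V = nRT/P = 0.1642 × 8.314 × 859.15 / 658 = 1.782 L

1.78 L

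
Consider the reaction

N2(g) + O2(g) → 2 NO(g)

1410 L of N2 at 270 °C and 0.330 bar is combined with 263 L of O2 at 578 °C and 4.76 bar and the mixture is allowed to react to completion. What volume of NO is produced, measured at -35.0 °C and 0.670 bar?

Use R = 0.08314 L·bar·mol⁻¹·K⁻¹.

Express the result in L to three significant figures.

609 L

n(N2) = PV/RT = (0.330 × 1410) / (0.08314 × 543.15) = 10.30 mol
n(O2) = PV/RT = (4.76 × 263) / (0.08314 × 851.15) = 17.69 mol
For 10.30 mol N2, stoichiometry requires (1/1) × 10.30 = 10.30 mol O2; 17.69 mol is available, so N2 is limiting.
n(NO) = (2/1) × 10.30 = 20.60 mol
V(NO) = nRT/P = 20.60 × 0.08314 × 238.15 / 0.670 = 608.8 L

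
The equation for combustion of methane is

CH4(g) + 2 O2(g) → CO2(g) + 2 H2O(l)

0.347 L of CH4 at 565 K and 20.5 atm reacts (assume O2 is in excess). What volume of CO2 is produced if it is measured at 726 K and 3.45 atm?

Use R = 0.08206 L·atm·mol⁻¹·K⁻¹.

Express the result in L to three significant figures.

2.65 L

n(CH4) = PV/RT = (20.5 × 0.347) / (0.08206 × 565) = 0.1534 mol
n(CO2) = (1/1) × 0.1534 = 0.1534 mol
V = nRT/P = 0.1534 × 0.08206 × 726 / 3.45 = 2.649 L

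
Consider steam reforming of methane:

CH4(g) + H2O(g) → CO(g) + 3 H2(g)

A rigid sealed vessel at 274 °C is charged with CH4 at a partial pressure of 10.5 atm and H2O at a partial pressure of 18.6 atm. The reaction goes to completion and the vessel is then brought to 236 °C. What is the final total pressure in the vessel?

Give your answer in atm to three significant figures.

Because the vessel is rigid and T is held at 274 °C, work the stoichiometry in partial pressures (P_i = n_iRT/V).
P(H2O) required for 10.5 atm of CH4 = (1/1) × 10.5 = 10.50 atm; available 18.6 atm, so CH4 is limiting.
P(H2O) remaining = 18.6 − (1/1) × 10.5 = 8.100 atm
P(gaseous products) = (1+3)/1 × 10.5 = 42.00 atm
P_total at 274 °C = 8.100 + 42.00 = 50.10 atm
Scaling to 236 °C: P = 50.10 × 509.15/547.15 = 46.62 atm

46.6 atm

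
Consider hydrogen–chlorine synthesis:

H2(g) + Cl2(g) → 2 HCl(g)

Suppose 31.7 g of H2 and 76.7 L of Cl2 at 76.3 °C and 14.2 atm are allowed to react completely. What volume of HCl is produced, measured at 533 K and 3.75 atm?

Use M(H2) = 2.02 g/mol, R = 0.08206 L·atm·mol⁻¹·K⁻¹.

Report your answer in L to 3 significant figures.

n(H2) = 31.7 / 2.02 = 15.69 mol
n(Cl2) = PV/RT = (14.2 × 76.7) / (0.08206 × 349.45) = 37.98 mol
For 15.69 mol H2, stoichiometry requires (1/1) × 15.69 = 15.69 mol Cl2; 37.98 mol is available, so H2 is limiting.
n(HCl) = (2/1) × 15.69 = 31.38 mol
V(HCl) = nRT/P = 31.38 × 0.08206 × 533 / 3.75 = 366.0 L

366 L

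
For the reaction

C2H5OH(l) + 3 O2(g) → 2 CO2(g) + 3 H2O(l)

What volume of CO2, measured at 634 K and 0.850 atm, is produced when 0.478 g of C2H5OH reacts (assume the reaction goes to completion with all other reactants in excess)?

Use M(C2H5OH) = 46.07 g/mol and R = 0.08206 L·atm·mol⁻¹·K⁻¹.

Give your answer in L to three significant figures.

1.27 L

n(C2H5OH) = 0.4780 / 46.07 = 0.01038 mol
n(CO2) = (2/1) × 0.01038 = 0.02076 mol
V = nRT/P = 0.02076 × 0.08206 × 634 / 0.850 = 1.271 L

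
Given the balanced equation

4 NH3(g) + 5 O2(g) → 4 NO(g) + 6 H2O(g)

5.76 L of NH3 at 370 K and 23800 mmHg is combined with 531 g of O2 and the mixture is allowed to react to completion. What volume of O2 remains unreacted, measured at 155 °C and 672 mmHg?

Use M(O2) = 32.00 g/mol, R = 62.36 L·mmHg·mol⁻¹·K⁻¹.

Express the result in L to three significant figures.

364 L

n(NH3) = PV/RT = (23800 × 5.76) / (62.36 × 370) = 5.941 mol
n(O2) = 531 / 32.00 = 16.59 mol
For 5.941 mol NH3, stoichiometry requires (5/4) × 5.941 = 7.426 mol O2; 16.59 mol is available, so NH3 is limiting.
n(O2) consumed = (5/4) × 5.941 = 7.426 mol; remaining = 16.59 − 7.426 = 9.164 mol
V(O2) = nRT/P = 9.164 × 62.36 × 428.15 / 672 = 364.1 L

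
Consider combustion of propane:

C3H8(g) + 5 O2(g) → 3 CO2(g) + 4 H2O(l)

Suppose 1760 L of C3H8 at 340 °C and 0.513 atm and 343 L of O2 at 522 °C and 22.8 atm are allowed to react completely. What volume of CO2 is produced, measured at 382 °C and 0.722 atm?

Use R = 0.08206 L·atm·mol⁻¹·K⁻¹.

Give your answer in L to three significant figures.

n(C3H8) = PV/RT = (0.513 × 1760) / (0.08206 × 613.15) = 17.94 mol
n(O2) = PV/RT = (22.8 × 343) / (0.08206 × 795.15) = 119.9 mol
For 17.94 mol C3H8, stoichiometry requires (5/1) × 17.94 = 89.70 mol O2; 119.9 mol is available, so C3H8 is limiting.
n(CO2) = (3/1) × 17.94 = 53.82 mol
V(CO2) = nRT/P = 53.82 × 0.08206 × 655.15 / 0.722 = 4008 L

4010 L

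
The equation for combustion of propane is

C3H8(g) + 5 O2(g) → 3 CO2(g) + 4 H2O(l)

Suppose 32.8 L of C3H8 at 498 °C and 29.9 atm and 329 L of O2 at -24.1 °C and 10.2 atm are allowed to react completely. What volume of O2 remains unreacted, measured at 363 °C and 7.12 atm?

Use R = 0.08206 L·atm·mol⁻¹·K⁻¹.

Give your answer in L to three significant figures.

n(C3H8) = PV/RT = (29.9 × 32.8) / (0.08206 × 771.15) = 15.50 mol
n(O2) = PV/RT = (10.2 × 329) / (0.08206 × 249.05) = 164.2 mol
For 15.50 mol C3H8, stoichiometry requires (5/1) × 15.50 = 77.50 mol O2; 164.2 mol is available, so C3H8 is limiting.
n(O2) consumed = (5/1) × 15.50 = 77.50 mol; remaining = 164.2 − 77.50 = 86.70 mol
V(O2) = nRT/P = 86.70 × 0.08206 × 636.15 / 7.12 = 635.7 L

636 L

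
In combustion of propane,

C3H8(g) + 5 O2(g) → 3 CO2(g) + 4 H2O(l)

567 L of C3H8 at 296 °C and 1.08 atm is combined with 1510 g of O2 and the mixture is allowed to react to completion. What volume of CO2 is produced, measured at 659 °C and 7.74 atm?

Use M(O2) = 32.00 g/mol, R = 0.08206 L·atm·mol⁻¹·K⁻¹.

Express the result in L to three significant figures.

280 L

n(C3H8) = PV/RT = (1.08 × 567) / (0.08206 × 569.15) = 13.11 mol
n(O2) = 1510 / 32.00 = 47.19 mol
For 13.11 mol C3H8, stoichiometry requires (5/1) × 13.11 = 65.55 mol O2; 47.19 mol is available, so O2 is limiting.
n(CO2) = (3/5) × 47.19 = 28.31 mol
V(CO2) = nRT/P = 28.31 × 0.08206 × 932.15 / 7.74 = 279.8 L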